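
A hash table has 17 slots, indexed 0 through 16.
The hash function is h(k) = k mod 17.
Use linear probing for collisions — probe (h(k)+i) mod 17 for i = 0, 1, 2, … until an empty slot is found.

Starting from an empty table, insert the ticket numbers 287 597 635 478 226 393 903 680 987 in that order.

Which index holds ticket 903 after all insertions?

287: h=15 => slot 15
597: h=2 => slot 2
635: h=6 => slot 6
478: h=2, probe 2,3 => slot 3
226: h=5 => slot 5
393: h=2, probe 2,3,4 => slot 4
903: h=2, probe 2,3,4,5,6,7 => slot 7
680: h=0 => slot 0
987: h=1 => slot 1
Table: [680, 987, 597, 478, 393, 226, 635, 903, _, _, _, _, _, _, _, 287, _]

7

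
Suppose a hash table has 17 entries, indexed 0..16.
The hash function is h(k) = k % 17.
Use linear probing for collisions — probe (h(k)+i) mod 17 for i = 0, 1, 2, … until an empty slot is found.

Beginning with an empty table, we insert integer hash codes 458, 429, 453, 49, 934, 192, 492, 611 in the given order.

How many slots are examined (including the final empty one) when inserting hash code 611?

4

458: h=16 => slot 16
429: h=4 => slot 4
453: h=11 => slot 11
49: h=15 => slot 15
934: h=16, probe 16,0 => slot 0
192: h=5 => slot 5
492: h=16, probe 16,0,1 => slot 1
611: h=16, probe 16,0,1,2 => slot 2
Table: [934, 492, 611, —, 429, 192, —, —, —, —, —, 453, —, —, —, 49, 458]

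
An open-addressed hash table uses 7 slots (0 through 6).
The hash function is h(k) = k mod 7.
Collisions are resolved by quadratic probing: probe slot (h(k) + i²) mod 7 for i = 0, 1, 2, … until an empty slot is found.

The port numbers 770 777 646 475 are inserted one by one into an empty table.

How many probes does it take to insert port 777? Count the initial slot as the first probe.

Insert 770: h=0, slot 0 empty => index 0.
Insert 777: h=0, slot 0 occupied => index 1.
Insert 646: h=2, slot 2 empty => index 2.
Insert 475: h=6, slot 6 empty => index 6.
Table: [770, 777, 646, -, -, -, 475]

2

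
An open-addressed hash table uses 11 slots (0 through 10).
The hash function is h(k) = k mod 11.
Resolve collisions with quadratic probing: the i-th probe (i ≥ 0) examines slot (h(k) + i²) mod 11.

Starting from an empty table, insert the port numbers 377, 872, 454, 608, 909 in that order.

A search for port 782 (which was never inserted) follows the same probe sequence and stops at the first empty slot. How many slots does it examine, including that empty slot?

2

377 hashes to 3; slot 3 is free -> place at 3.
872 hashes to 3; 3 taken -> place at 4.
454 hashes to 3; 3,4 taken -> place at 7.
608 hashes to 3; 3,4,7 taken -> place at 1.
909 hashes to 7; 7 taken -> place at 8.
Table: [—, 608, —, 377, 872, —, —, 454, 909, —, —]
Lookup 782: h=1, probe 1,2 → slot 2 empty, not found.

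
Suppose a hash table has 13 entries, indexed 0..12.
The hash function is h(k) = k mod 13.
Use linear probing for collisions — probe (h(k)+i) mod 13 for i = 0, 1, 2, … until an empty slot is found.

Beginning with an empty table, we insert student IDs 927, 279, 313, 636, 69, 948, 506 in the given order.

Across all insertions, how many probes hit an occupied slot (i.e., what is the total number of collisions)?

5

Insert 927: h=4, slot 4 empty → index 4.
Insert 279: h=6, slot 6 empty → index 6.
Insert 313: h=1, slot 1 empty → index 1.
Insert 636: h=12, slot 12 empty → index 12.
Insert 69: h=4, slot 4 occupied → index 5.
Insert 948: h=12, slot 12 occupied → index 0.
Insert 506: h=12, slots 12,0,1 occupied → index 2.
Table: [948, 313, 506, ∅, 927, 69, 279, ∅, ∅, ∅, ∅, ∅, 636]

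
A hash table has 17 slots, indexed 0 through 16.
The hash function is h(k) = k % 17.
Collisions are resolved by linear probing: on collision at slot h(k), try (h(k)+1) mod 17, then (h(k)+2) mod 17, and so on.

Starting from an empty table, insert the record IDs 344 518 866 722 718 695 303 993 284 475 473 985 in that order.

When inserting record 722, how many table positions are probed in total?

2

Insert 344: h=4, slot 4 empty => index 4.
Insert 518: h=8, slot 8 empty => index 8.
Insert 866: h=16, slot 16 empty => index 16.
Insert 722: h=8, slot 8 occupied => index 9.
Insert 718: h=4, slot 4 occupied => index 5.
Insert 695: h=15, slot 15 empty => index 15.
Insert 303: h=14, slot 14 empty => index 14.
Insert 993: h=7, slot 7 empty => index 7.
Insert 284: h=12, slot 12 empty => index 12.
Insert 475: h=16, slot 16 occupied => index 0.
Insert 473: h=14, slots 14,15,16,0 occupied => index 1.
Insert 985: h=16, slots 16,0,1 occupied => index 2.
Table: [475, 473, 985, ∅, 344, 718, ∅, 993, 518, 722, ∅, ∅, 284, ∅, 303, 695, 866]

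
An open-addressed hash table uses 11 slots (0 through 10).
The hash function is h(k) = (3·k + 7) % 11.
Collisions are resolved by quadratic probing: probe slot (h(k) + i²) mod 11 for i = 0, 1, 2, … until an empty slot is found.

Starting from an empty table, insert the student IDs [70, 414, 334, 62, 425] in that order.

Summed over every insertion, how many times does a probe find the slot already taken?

4

Insert 70: h=8, slot 8 empty → index 8.
Insert 414: h=6, slot 6 empty → index 6.
Insert 334: h=8, slot 8 occupied → index 9.
Insert 62: h=6, slot 6 occupied → index 7.
Insert 425: h=6, slots 6,7 occupied → index 10.
Table: [_, _, _, _, _, _, 414, 62, 70, 334, 425]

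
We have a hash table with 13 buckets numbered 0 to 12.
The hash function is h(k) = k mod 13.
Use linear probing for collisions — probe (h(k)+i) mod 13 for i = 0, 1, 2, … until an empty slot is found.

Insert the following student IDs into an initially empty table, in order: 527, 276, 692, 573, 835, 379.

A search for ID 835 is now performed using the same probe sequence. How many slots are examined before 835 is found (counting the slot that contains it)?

3

Insert 527: h=7, slot 7 empty => index 7.
Insert 276: h=3, slot 3 empty => index 3.
Insert 692: h=3, slot 3 occupied => index 4.
Insert 573: h=1, slot 1 empty => index 1.
Insert 835: h=3, slots 3,4 occupied => index 5.
Insert 379: h=2, slot 2 empty => index 2.
Table: [_, 573, 379, 276, 692, 835, _, 527, _, _, _, _, _]
Lookup 835: h=3, probe 3,4,5 → found at 5.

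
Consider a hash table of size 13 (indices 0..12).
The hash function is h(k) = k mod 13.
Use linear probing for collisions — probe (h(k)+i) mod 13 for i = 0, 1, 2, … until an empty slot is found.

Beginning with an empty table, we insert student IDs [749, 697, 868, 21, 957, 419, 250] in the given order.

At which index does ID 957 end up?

12

749 hashes to 8; slot 8 is free => place at 8.
697 hashes to 8; 8 taken => place at 9.
868 hashes to 10; slot 10 is free => place at 10.
21 hashes to 8; 8,9,10 taken => place at 11.
957 hashes to 8; 8,9,10,11 taken => place at 12.
419 hashes to 3; slot 3 is free => place at 3.
250 hashes to 3; 3 taken => place at 4.
Table: [-, -, -, 419, 250, -, -, -, 749, 697, 868, 21, 957]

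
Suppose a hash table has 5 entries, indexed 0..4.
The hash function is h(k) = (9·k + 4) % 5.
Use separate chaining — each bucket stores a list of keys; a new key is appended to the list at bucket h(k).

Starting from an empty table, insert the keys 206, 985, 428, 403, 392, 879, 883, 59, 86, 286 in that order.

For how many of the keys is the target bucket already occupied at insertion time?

5

206 → bucket 3
985 → bucket 4
428 → bucket 1
403 → bucket 1 (collision)
392 → bucket 2
879 → bucket 0
883 → bucket 1 (collision)
59 → bucket 0 (collision)
86 → bucket 3 (collision)
286 → bucket 3 (collision)
Final buckets:
0: 879 -> 59
1: 428 -> 403 -> 883
2: 392
3: 206 -> 86 -> 286
4: 985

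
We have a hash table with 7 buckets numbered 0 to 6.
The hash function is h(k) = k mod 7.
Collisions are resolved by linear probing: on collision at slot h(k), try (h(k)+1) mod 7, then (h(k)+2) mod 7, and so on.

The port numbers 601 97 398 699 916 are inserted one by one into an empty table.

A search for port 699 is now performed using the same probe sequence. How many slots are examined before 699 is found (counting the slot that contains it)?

4

601: h=6 -> slot 6
97: h=6, probe 6,0 -> slot 0
398: h=6, probe 6,0,1 -> slot 1
699: h=6, probe 6,0,1,2 -> slot 2
916: h=6, probe 6,0,1,2,3 -> slot 3
Table: [97, 398, 699, 916, ∅, ∅, 601]
Lookup 699: h=6, probe 6,0,1,2 → found at 2.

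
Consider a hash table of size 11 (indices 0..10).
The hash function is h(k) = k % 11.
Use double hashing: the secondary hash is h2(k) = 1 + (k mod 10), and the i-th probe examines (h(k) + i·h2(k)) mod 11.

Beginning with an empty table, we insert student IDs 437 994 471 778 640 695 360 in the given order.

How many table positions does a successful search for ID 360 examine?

Insert 437: h=8, slot 8 empty -> index 8.
Insert 994: h=4, slot 4 empty -> index 4.
Insert 471: h=9, slot 9 empty -> index 9.
Insert 778: h=8, h2=9, slot 8 occupied -> index 6.
Insert 640: h=2, slot 2 empty -> index 2.
Insert 695: h=2, h2=6, slots 2,8 occupied -> index 3.
Insert 360: h=8, h2=1, slots 8,9 occupied -> index 10.
Table: [-, -, 640, 695, 994, -, 778, -, 437, 471, 360]
Lookup 360: h=8, h2=1, probe 8,9,10 → found at 10.

3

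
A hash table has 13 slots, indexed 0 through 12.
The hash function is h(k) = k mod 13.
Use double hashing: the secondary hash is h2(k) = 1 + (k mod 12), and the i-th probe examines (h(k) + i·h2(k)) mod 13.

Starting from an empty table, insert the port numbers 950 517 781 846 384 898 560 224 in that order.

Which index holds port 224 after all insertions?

950 hashes to 1; slot 1 is free -> place at 1.
517 hashes to 10; slot 10 is free -> place at 10.
781 hashes to 1, h2=2; 1 taken -> place at 3.
846 hashes to 1, h2=7; 1 taken -> place at 8.
384 hashes to 7; slot 7 is free -> place at 7.
898 hashes to 1, h2=11; 1 taken -> place at 12.
560 hashes to 1, h2=9; 1,10 taken -> place at 6.
224 hashes to 3, h2=9; 3,12,8 taken -> place at 4.
Table: [., 950, ., 781, 224, ., 560, 384, 846, ., 517, ., 898]

4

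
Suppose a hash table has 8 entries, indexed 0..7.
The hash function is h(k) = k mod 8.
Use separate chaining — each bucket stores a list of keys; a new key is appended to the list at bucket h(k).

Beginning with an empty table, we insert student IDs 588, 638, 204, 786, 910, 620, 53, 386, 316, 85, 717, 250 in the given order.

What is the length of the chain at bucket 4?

4

588 -> bucket 4
638 -> bucket 6
204 -> bucket 4 (collision)
786 -> bucket 2
910 -> bucket 6 (collision)
620 -> bucket 4 (collision)
53 -> bucket 5
386 -> bucket 2 (collision)
316 -> bucket 4 (collision)
85 -> bucket 5 (collision)
717 -> bucket 5 (collision)
250 -> bucket 2 (collision)
Final buckets:
0: —
1: —
2: 786 -> 386 -> 250
3: —
4: 588 -> 204 -> 620 -> 316
5: 53 -> 85 -> 717
6: 638 -> 910
7: —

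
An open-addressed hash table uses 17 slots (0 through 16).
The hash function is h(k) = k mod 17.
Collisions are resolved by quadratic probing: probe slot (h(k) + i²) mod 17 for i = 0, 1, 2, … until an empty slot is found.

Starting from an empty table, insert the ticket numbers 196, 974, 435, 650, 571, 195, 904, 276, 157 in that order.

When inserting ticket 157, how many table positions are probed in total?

Insert 196: h=9, slot 9 empty → index 9.
Insert 974: h=5, slot 5 empty → index 5.
Insert 435: h=10, slot 10 empty → index 10.
Insert 650: h=4, slot 4 empty → index 4.
Insert 571: h=10, slot 10 occupied → index 11.
Insert 195: h=8, slot 8 empty → index 8.
Insert 904: h=3, slot 3 empty → index 3.
Insert 276: h=4, slots 4,5,8 occupied → index 13.
Insert 157: h=4, slots 4,5,8,13,3 occupied → index 12.
Table: [∅, ∅, ∅, 904, 650, 974, ∅, ∅, 195, 196, 435, 571, 157, 276, ∅, ∅, ∅]

6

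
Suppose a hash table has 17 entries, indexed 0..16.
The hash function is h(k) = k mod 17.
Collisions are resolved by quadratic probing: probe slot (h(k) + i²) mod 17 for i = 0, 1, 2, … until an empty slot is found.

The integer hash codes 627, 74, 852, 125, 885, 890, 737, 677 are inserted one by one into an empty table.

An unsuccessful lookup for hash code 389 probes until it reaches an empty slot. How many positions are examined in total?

2

627: h=15 -> slot 15
74: h=6 -> slot 6
852: h=2 -> slot 2
125: h=6, probe 6,7 -> slot 7
885: h=1 -> slot 1
890: h=6, probe 6,7,10 -> slot 10
737: h=6, probe 6,7,10,15,5 -> slot 5
677: h=14 -> slot 14
Table: [—, 885, 852, —, —, 737, 74, 125, —, —, 890, —, —, —, 677, 627, —]
Lookup 389: h=15, probe 15,16 → slot 16 empty, not found.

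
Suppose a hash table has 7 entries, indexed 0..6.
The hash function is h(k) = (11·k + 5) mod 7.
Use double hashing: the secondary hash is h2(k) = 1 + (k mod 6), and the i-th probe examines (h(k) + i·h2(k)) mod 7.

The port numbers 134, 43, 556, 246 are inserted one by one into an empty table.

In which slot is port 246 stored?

134 hashes to 2; slot 2 is free => place at 2.
43 hashes to 2, h2=2; 2 taken => place at 4.
556 hashes to 3; slot 3 is free => place at 3.
246 hashes to 2, h2=1; 2,3,4 taken => place at 5.
Table: [—, —, 134, 556, 43, 246, —]

5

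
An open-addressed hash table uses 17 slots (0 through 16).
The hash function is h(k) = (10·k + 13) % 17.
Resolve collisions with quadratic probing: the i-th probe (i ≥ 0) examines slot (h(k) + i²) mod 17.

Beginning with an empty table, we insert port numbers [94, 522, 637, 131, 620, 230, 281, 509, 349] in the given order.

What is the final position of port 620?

94 hashes to 1; slot 1 is free → place at 1.
522 hashes to 14; slot 14 is free → place at 14.
637 hashes to 8; slot 8 is free → place at 8.
131 hashes to 14; 14 taken → place at 15.
620 hashes to 8; 8 taken → place at 9.
230 hashes to 1; 1 taken → place at 2.
281 hashes to 1; 1,2 taken → place at 5.
509 hashes to 3; slot 3 is free → place at 3.
349 hashes to 1; 1,2,5 taken → place at 10.
Table: [., 94, 230, 509, ., 281, ., ., 637, 620, 349, ., ., ., 522, 131, .]

9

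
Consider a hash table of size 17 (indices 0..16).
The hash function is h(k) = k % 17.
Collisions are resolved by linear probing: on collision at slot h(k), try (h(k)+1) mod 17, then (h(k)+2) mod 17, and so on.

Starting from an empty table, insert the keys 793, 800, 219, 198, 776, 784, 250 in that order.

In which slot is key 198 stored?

12

Insert 793: h=11, slot 11 empty → index 11.
Insert 800: h=1, slot 1 empty → index 1.
Insert 219: h=15, slot 15 empty → index 15.
Insert 198: h=11, slot 11 occupied → index 12.
Insert 776: h=11, slots 11,12 occupied → index 13.
Insert 784: h=2, slot 2 empty → index 2.
Insert 250: h=12, slots 12,13 occupied → index 14.
Table: [-, 800, 784, -, -, -, -, -, -, -, -, 793, 198, 776, 250, 219, -]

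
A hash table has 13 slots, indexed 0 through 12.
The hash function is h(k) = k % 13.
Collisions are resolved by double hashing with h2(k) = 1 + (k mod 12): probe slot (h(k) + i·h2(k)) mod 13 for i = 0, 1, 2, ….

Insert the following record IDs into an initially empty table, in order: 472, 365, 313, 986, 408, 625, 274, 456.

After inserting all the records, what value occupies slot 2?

456

472 hashes to 4; slot 4 is free → place at 4.
365 hashes to 1; slot 1 is free → place at 1.
313 hashes to 1, h2=2; 1 taken → place at 3.
986 hashes to 11; slot 11 is free → place at 11.
408 hashes to 5; slot 5 is free → place at 5.
625 hashes to 1, h2=2; 1,3,5 taken → place at 7.
274 hashes to 1, h2=11; 1 taken → place at 12.
456 hashes to 1, h2=1; 1 taken → place at 2.
Table: [—, 365, 456, 313, 472, 408, —, 625, —, —, —, 986, 274]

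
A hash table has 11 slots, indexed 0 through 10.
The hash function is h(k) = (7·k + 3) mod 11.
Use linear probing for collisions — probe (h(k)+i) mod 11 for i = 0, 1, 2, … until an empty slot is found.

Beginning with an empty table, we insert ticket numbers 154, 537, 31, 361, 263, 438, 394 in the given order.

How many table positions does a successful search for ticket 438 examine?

5

154 hashes to 3; slot 3 is free -> place at 3.
537 hashes to 0; slot 0 is free -> place at 0.
31 hashes to 0; 0 taken -> place at 1.
361 hashes to 0; 0,1 taken -> place at 2.
263 hashes to 7; slot 7 is free -> place at 7.
438 hashes to 0; 0,1,2,3 taken -> place at 4.
394 hashes to 0; 0,1,2,3,4 taken -> place at 5.
Table: [537, 31, 361, 154, 438, 394, -, 263, -, -, -]
Lookup 438: h=0, probe 0,1,2,3,4 → found at 4.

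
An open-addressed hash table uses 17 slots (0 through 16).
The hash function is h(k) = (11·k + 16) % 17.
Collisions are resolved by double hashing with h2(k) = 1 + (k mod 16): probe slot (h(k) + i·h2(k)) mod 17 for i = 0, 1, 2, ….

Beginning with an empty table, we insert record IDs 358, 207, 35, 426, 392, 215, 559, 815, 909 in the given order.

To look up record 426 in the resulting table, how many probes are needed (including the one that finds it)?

Insert 358: h=10, slot 10 empty => index 10.
Insert 207: h=15, slot 15 empty => index 15.
Insert 35: h=10, h2=4, slot 10 occupied => index 14.
Insert 426: h=10, h2=11, slot 10 occupied => index 4.
Insert 392: h=10, h2=9, slot 10 occupied => index 2.
Insert 215: h=1, slot 1 empty => index 1.
Insert 559: h=11, slot 11 empty => index 11.
Insert 815: h=5, slot 5 empty => index 5.
Insert 909: h=2, h2=14, slot 2 occupied => index 16.
Table: [_, 215, 392, _, 426, 815, _, _, _, _, 358, 559, _, _, 35, 207, 909]
Lookup 426: h=10, h2=11, probe 10,4 → found at 4.

2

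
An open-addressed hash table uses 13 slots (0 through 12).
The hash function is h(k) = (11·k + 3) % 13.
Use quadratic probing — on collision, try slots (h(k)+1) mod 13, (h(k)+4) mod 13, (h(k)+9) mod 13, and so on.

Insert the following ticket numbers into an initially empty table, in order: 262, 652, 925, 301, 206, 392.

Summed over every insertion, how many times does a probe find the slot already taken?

262: h=12 => slot 12
652: h=12, probe 12,0 => slot 0
925: h=12, probe 12,0,3 => slot 3
301: h=12, probe 12,0,3,8 => slot 8
206: h=7 => slot 7
392: h=12, probe 12,0,3,8,2 => slot 2
Table: [652, ., 392, 925, ., ., ., 206, 301, ., ., ., 262]

10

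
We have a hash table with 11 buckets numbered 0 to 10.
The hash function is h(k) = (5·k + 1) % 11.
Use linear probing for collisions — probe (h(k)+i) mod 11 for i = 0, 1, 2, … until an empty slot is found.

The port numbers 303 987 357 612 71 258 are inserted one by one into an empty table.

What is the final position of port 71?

303 hashes to 9; slot 9 is free → place at 9.
987 hashes to 8; slot 8 is free → place at 8.
357 hashes to 4; slot 4 is free → place at 4.
612 hashes to 3; slot 3 is free → place at 3.
71 hashes to 4; 4 taken → place at 5.
258 hashes to 4; 4,5 taken → place at 6.
Table: [—, —, —, 612, 357, 71, 258, —, 987, 303, —]

5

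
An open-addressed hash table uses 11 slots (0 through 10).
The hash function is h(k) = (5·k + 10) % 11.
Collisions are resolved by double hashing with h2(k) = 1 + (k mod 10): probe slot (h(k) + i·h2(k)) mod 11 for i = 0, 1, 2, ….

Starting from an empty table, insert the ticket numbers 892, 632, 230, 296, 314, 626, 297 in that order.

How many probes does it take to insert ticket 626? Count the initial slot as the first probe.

892: h=4 => slot 4
632: h=2 => slot 2
230: h=5 => slot 5
296: h=5, h2=7, probe 5,1 => slot 1
314: h=7 => slot 7
626: h=5, h2=7, probe 5,1,8 => slot 8
297: h=10 => slot 10
Table: [-, 296, 632, -, 892, 230, -, 314, 626, -, 297]

3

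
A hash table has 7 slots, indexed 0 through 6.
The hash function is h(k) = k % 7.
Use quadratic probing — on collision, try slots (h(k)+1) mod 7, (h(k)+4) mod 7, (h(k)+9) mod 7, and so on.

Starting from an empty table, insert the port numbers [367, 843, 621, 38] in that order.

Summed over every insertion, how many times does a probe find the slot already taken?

367 hashes to 3; slot 3 is free => place at 3.
843 hashes to 3; 3 taken => place at 4.
621 hashes to 5; slot 5 is free => place at 5.
38 hashes to 3; 3,4 taken => place at 0.
Table: [38, _, _, 367, 843, 621, _]

3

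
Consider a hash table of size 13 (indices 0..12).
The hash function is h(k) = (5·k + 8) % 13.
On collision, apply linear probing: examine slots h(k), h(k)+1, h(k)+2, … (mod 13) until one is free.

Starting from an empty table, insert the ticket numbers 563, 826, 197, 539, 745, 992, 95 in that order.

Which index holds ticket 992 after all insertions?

Insert 563: h=2, slot 2 empty => index 2.
Insert 826: h=4, slot 4 empty => index 4.
Insert 197: h=5, slot 5 empty => index 5.
Insert 539: h=12, slot 12 empty => index 12.
Insert 745: h=2, slot 2 occupied => index 3.
Insert 992: h=2, slots 2,3,4,5 occupied => index 6.
Insert 95: h=2, slots 2,3,4,5,6 occupied => index 7.
Table: [∅, ∅, 563, 745, 826, 197, 992, 95, ∅, ∅, ∅, ∅, 539]

6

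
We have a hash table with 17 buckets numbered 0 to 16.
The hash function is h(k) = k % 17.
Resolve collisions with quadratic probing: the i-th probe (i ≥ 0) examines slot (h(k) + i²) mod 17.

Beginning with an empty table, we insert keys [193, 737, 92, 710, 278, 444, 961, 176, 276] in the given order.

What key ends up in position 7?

Insert 193: h=6, slot 6 empty -> index 6.
Insert 737: h=6, slot 6 occupied -> index 7.
Insert 92: h=7, slot 7 occupied -> index 8.
Insert 710: h=13, slot 13 empty -> index 13.
Insert 278: h=6, slots 6,7 occupied -> index 10.
Insert 444: h=2, slot 2 empty -> index 2.
Insert 961: h=9, slot 9 empty -> index 9.
Insert 176: h=6, slots 6,7,10 occupied -> index 15.
Insert 276: h=4, slot 4 empty -> index 4.
Table: [—, —, 444, —, 276, —, 193, 737, 92, 961, 278, —, —, 710, —, 176, —]

737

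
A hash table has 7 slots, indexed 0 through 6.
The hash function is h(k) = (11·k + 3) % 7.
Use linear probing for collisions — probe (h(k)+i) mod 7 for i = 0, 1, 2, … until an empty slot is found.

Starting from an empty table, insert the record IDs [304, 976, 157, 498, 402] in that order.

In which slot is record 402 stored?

304: h=1 => slot 1
976: h=1, probe 1,2 => slot 2
157: h=1, probe 1,2,3 => slot 3
498: h=0 => slot 0
402: h=1, probe 1,2,3,4 => slot 4
Table: [498, 304, 976, 157, 402, -, -]

4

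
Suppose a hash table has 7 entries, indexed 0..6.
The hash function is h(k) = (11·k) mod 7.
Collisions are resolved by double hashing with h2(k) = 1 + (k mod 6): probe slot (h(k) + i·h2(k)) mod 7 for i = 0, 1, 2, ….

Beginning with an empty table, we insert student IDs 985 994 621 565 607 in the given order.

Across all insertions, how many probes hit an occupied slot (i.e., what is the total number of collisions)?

Insert 985: h=6, slot 6 empty → index 6.
Insert 994: h=0, slot 0 empty → index 0.
Insert 621: h=6, h2=4, slot 6 occupied → index 3.
Insert 565: h=6, h2=2, slot 6 occupied → index 1.
Insert 607: h=6, h2=2, slots 6,1,3 occupied → index 5.
Table: [994, 565, -, 621, -, 607, 985]

5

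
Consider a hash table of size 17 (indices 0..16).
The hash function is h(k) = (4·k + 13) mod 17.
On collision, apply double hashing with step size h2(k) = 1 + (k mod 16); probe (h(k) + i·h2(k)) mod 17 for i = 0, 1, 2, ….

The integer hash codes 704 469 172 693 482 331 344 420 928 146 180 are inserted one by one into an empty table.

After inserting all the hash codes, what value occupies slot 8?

704 hashes to 7; slot 7 is free -> place at 7.
469 hashes to 2; slot 2 is free -> place at 2.
172 hashes to 4; slot 4 is free -> place at 4.
693 hashes to 14; slot 14 is free -> place at 14.
482 hashes to 3; slot 3 is free -> place at 3.
331 hashes to 11; slot 11 is free -> place at 11.
344 hashes to 12; slot 12 is free -> place at 12.
420 hashes to 10; slot 10 is free -> place at 10.
928 hashes to 2, h2=1; 2,3,4 taken -> place at 5.
146 hashes to 2, h2=3; 2,5 taken -> place at 8.
180 hashes to 2, h2=5; 2,7,12 taken -> place at 0.
Table: [180, ., 469, 482, 172, 928, ., 704, 146, ., 420, 331, 344, ., 693, ., .]

146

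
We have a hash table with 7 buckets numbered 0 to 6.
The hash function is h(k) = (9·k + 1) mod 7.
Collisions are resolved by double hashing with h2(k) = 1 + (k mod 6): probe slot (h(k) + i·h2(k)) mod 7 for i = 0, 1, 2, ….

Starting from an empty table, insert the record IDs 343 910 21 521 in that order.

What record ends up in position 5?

21

343 hashes to 1; slot 1 is free -> place at 1.
910 hashes to 1, h2=5; 1 taken -> place at 6.
21 hashes to 1, h2=4; 1 taken -> place at 5.
521 hashes to 0; slot 0 is free -> place at 0.
Table: [521, 343, —, —, —, 21, 910]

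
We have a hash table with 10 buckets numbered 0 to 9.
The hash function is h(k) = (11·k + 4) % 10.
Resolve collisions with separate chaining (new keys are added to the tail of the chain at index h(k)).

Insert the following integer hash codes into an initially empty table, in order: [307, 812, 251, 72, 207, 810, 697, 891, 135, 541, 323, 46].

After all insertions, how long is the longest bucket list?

3

Insert 307: h=1, bucket 1 empty → new chain.
Insert 812: h=6, bucket 6 empty → new chain.
Insert 251: h=5, bucket 5 empty → new chain.
Insert 72: h=6, bucket 6 nonempty → append to chain.
Insert 207: h=1, bucket 1 nonempty → append to chain.
Insert 810: h=4, bucket 4 empty → new chain.
Insert 697: h=1, bucket 1 nonempty → append to chain.
Insert 891: h=5, bucket 5 nonempty → append to chain.
Insert 135: h=9, bucket 9 empty → new chain.
Insert 541: h=5, bucket 5 nonempty → append to chain.
Insert 323: h=7, bucket 7 empty → new chain.
Insert 46: h=0, bucket 0 empty → new chain.
Final buckets:
0: 46
1: 307 -> 207 -> 697
2: —
3: —
4: 810
5: 251 -> 891 -> 541
6: 812 -> 72
7: 323
8: —
9: 135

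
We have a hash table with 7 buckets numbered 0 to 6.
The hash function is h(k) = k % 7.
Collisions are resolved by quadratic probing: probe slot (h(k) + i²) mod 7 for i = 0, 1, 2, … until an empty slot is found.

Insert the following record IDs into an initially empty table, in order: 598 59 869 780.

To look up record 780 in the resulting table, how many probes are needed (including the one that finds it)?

598: h=3 → slot 3
59: h=3, probe 3,4 → slot 4
869: h=1 → slot 1
780: h=3, probe 3,4,0 → slot 0
Table: [780, 869, ∅, 598, 59, ∅, ∅]
Lookup 780: h=3, probe 3,4,0 → found at 0.

3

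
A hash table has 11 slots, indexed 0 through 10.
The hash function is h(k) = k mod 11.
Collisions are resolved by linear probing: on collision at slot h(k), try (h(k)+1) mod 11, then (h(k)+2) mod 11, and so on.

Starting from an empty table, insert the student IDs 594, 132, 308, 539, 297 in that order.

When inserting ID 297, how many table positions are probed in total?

594 hashes to 0; slot 0 is free → place at 0.
132 hashes to 0; 0 taken → place at 1.
308 hashes to 0; 0,1 taken → place at 2.
539 hashes to 0; 0,1,2 taken → place at 3.
297 hashes to 0; 0,1,2,3 taken → place at 4.
Table: [594, 132, 308, 539, 297, ., ., ., ., ., .]

5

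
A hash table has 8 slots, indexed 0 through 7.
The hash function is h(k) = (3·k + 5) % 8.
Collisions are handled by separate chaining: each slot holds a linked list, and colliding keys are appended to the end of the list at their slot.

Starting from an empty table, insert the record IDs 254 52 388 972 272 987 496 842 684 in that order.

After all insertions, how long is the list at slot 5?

2

Insert 254: h=7, bucket 7 empty -> new chain.
Insert 52: h=1, bucket 1 empty -> new chain.
Insert 388: h=1, bucket 1 nonempty -> append to chain.
Insert 972: h=1, bucket 1 nonempty -> append to chain.
Insert 272: h=5, bucket 5 empty -> new chain.
Insert 987: h=6, bucket 6 empty -> new chain.
Insert 496: h=5, bucket 5 nonempty -> append to chain.
Insert 842: h=3, bucket 3 empty -> new chain.
Insert 684: h=1, bucket 1 nonempty -> append to chain.
Final buckets:
0: ∅
1: 52 -> 388 -> 972 -> 684
2: ∅
3: 842
4: ∅
5: 272 -> 496
6: 987
7: 254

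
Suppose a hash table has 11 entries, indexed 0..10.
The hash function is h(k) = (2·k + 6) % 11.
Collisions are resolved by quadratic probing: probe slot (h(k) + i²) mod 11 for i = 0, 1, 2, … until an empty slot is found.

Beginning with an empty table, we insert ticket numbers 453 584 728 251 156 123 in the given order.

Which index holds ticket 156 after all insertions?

Insert 453: h=10, slot 10 empty => index 10.
Insert 584: h=8, slot 8 empty => index 8.
Insert 728: h=10, slot 10 occupied => index 0.
Insert 251: h=2, slot 2 empty => index 2.
Insert 156: h=10, slots 10,0 occupied => index 3.
Insert 123: h=10, slots 10,0,3,8 occupied => index 4.
Table: [728, -, 251, 156, 123, -, -, -, 584, -, 453]

3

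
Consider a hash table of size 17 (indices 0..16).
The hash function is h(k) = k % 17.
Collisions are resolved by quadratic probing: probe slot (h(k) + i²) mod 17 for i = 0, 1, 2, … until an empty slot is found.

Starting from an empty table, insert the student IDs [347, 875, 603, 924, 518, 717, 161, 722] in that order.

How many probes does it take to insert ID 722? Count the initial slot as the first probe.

347: h=7 => slot 7
875: h=8 => slot 8
603: h=8, probe 8,9 => slot 9
924: h=6 => slot 6
518: h=8, probe 8,9,12 => slot 12
717: h=3 => slot 3
161: h=8, probe 8,9,12,0 => slot 0
722: h=8, probe 8,9,12,0,7,16 => slot 16
Table: [161, -, -, 717, -, -, 924, 347, 875, 603, -, -, 518, -, -, -, 722]

6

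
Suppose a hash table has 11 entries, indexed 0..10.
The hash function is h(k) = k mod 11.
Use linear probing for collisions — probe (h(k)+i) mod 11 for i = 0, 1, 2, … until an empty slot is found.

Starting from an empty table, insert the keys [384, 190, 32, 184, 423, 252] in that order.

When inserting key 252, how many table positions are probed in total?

Insert 384: h=10, slot 10 empty → index 10.
Insert 190: h=3, slot 3 empty → index 3.
Insert 32: h=10, slot 10 occupied → index 0.
Insert 184: h=8, slot 8 empty → index 8.
Insert 423: h=5, slot 5 empty → index 5.
Insert 252: h=10, slots 10,0 occupied → index 1.
Table: [32, 252, _, 190, _, 423, _, _, 184, _, 384]

3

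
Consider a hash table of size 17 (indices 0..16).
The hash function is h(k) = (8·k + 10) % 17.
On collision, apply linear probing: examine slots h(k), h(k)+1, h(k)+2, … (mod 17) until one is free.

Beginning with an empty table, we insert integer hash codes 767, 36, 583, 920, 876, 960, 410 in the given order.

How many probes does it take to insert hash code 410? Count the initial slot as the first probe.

767 hashes to 9; slot 9 is free => place at 9.
36 hashes to 9; 9 taken => place at 10.
583 hashes to 16; slot 16 is free => place at 16.
920 hashes to 9; 9,10 taken => place at 11.
876 hashes to 14; slot 14 is free => place at 14.
960 hashes to 6; slot 6 is free => place at 6.
410 hashes to 9; 9,10,11 taken => place at 12.
Table: [∅, ∅, ∅, ∅, ∅, ∅, 960, ∅, ∅, 767, 36, 920, 410, ∅, 876, ∅, 583]

4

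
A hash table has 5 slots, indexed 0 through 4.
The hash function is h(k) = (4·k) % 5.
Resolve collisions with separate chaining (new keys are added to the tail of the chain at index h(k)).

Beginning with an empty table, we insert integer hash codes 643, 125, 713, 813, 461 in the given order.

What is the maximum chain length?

3

643 → bucket 2
125 → bucket 0
713 → bucket 2 (collision)
813 → bucket 2 (collision)
461 → bucket 4
Final buckets:
0: 125
1: ∅
2: 643 -> 713 -> 813
3: ∅
4: 461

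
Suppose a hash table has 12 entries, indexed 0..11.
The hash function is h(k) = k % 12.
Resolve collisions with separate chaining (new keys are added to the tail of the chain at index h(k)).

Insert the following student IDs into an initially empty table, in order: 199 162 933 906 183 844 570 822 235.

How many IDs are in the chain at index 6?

4

199 → bucket 7
162 → bucket 6
933 → bucket 9
906 → bucket 6 (collision)
183 → bucket 3
844 → bucket 4
570 → bucket 6 (collision)
822 → bucket 6 (collision)
235 → bucket 7 (collision)
Final buckets:
0: -
1: -
2: -
3: 183
4: 844
5: -
6: 162 -> 906 -> 570 -> 822
7: 199 -> 235
8: -
9: 933
10: -
11: -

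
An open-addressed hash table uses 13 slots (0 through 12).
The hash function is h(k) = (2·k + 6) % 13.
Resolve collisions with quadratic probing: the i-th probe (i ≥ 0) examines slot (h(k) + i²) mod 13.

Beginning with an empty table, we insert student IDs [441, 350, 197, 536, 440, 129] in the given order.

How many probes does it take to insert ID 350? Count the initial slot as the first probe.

Insert 441: h=4, slot 4 empty -> index 4.
Insert 350: h=4, slot 4 occupied -> index 5.
Insert 197: h=10, slot 10 empty -> index 10.
Insert 536: h=12, slot 12 empty -> index 12.
Insert 440: h=2, slot 2 empty -> index 2.
Insert 129: h=4, slots 4,5 occupied -> index 8.
Table: [—, —, 440, —, 441, 350, —, —, 129, —, 197, —, 536]

2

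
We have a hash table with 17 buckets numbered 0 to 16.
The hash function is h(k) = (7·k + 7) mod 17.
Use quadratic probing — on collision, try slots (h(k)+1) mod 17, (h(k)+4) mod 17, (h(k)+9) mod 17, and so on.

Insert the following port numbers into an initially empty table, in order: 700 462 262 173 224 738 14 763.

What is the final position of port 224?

3

Insert 700: h=11, slot 11 empty → index 11.
Insert 462: h=11, slot 11 occupied → index 12.
Insert 262: h=5, slot 5 empty → index 5.
Insert 173: h=11, slots 11,12 occupied → index 15.
Insert 224: h=11, slots 11,12,15 occupied → index 3.
Insert 738: h=5, slot 5 occupied → index 6.
Insert 14: h=3, slot 3 occupied → index 4.
Insert 763: h=10, slot 10 empty → index 10.
Table: [_, _, _, 224, 14, 262, 738, _, _, _, 763, 700, 462, _, _, 173, _]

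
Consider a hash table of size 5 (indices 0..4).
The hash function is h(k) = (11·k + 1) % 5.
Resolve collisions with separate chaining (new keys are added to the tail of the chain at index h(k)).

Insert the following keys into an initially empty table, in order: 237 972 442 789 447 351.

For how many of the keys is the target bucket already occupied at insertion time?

3

Insert 237: h=3, bucket 3 empty → new chain.
Insert 972: h=3, bucket 3 nonempty → append to chain.
Insert 442: h=3, bucket 3 nonempty → append to chain.
Insert 789: h=0, bucket 0 empty → new chain.
Insert 447: h=3, bucket 3 nonempty → append to chain.
Insert 351: h=2, bucket 2 empty → new chain.
Final buckets:
0: 789
1: -
2: 351
3: 237 -> 972 -> 442 -> 447
4: -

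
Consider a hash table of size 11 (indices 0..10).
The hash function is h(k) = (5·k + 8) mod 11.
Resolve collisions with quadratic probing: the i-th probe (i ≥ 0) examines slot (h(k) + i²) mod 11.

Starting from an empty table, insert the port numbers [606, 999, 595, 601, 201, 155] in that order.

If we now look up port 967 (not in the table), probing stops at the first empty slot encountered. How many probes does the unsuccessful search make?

606 hashes to 2; slot 2 is free -> place at 2.
999 hashes to 9; slot 9 is free -> place at 9.
595 hashes to 2; 2 taken -> place at 3.
601 hashes to 10; slot 10 is free -> place at 10.
201 hashes to 1; slot 1 is free -> place at 1.
155 hashes to 2; 2,3 taken -> place at 6.
Table: [_, 201, 606, 595, _, _, 155, _, _, 999, 601]
Lookup 967: h=3, probe 3,4 → slot 4 empty, not found.

2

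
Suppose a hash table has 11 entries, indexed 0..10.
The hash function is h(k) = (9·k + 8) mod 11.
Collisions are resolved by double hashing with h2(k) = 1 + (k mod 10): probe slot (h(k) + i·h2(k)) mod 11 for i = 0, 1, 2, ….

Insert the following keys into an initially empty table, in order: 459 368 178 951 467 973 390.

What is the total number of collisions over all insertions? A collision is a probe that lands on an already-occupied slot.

4

459: h=3 → slot 3
368: h=9 → slot 9
178: h=4 → slot 4
951: h=9, h2=2, probe 9,0 → slot 0
467: h=9, h2=8, probe 9,6 → slot 6
973: h=9, h2=4, probe 9,2 → slot 2
390: h=9, h2=1, probe 9,10 → slot 10
Table: [951, ∅, 973, 459, 178, ∅, 467, ∅, ∅, 368, 390]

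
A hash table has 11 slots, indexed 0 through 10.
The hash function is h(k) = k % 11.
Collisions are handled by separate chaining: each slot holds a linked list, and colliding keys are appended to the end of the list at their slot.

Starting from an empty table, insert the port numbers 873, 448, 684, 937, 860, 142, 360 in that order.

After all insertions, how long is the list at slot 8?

873 → bucket 4
448 → bucket 8
684 → bucket 2
937 → bucket 2 (collision)
860 → bucket 2 (collision)
142 → bucket 10
360 → bucket 8 (collision)
Final buckets:
0: .
1: .
2: 684 -> 937 -> 860
3: .
4: 873
5: .
6: .
7: .
8: 448 -> 360
9: .
10: 142

2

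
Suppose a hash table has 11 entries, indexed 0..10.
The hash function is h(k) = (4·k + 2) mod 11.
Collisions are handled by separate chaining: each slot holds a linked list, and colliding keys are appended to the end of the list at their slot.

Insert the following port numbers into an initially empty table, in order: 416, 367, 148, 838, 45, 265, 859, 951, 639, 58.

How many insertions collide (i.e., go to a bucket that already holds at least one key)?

4

Insert 416: h=5, bucket 5 empty → new chain.
Insert 367: h=7, bucket 7 empty → new chain.
Insert 148: h=0, bucket 0 empty → new chain.
Insert 838: h=10, bucket 10 empty → new chain.
Insert 45: h=6, bucket 6 empty → new chain.
Insert 265: h=6, bucket 6 nonempty → append to chain.
Insert 859: h=6, bucket 6 nonempty → append to chain.
Insert 951: h=0, bucket 0 nonempty → append to chain.
Insert 639: h=6, bucket 6 nonempty → append to chain.
Insert 58: h=3, bucket 3 empty → new chain.
Final buckets:
0: 148 -> 951
1: -
2: -
3: 58
4: -
5: 416
6: 45 -> 265 -> 859 -> 639
7: 367
8: -
9: -
10: 838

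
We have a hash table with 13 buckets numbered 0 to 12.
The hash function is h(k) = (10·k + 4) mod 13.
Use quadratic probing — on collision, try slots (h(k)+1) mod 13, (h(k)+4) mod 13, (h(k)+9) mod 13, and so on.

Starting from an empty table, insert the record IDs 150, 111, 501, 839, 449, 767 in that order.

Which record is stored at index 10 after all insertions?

111

150 hashes to 9; slot 9 is free → place at 9.
111 hashes to 9; 9 taken → place at 10.
501 hashes to 9; 9,10 taken → place at 0.
839 hashes to 9; 9,10,0 taken → place at 5.
449 hashes to 9; 9,10,0,5 taken → place at 12.
767 hashes to 4; slot 4 is free → place at 4.
Table: [501, —, —, —, 767, 839, —, —, —, 150, 111, —, 449]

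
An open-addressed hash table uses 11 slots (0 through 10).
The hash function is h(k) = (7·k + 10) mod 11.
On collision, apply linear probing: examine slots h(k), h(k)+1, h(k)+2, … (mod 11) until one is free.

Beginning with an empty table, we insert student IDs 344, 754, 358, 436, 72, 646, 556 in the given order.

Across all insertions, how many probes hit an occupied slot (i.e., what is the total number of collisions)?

344 hashes to 9; slot 9 is free → place at 9.
754 hashes to 8; slot 8 is free → place at 8.
358 hashes to 8; 8,9 taken → place at 10.
436 hashes to 4; slot 4 is free → place at 4.
72 hashes to 8; 8,9,10 taken → place at 0.
646 hashes to 0; 0 taken → place at 1.
556 hashes to 8; 8,9,10,0,1 taken → place at 2.
Table: [72, 646, 556, _, 436, _, _, _, 754, 344, 358]

11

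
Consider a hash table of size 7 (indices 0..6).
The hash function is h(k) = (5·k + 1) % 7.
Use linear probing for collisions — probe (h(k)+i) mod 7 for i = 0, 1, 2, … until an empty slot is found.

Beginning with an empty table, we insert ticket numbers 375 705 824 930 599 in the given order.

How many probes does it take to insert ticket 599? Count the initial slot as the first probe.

2

375: h=0 → slot 0
705: h=5 → slot 5
824: h=5, probe 5,6 → slot 6
930: h=3 → slot 3
599: h=0, probe 0,1 → slot 1
Table: [375, 599, ., 930, ., 705, 824]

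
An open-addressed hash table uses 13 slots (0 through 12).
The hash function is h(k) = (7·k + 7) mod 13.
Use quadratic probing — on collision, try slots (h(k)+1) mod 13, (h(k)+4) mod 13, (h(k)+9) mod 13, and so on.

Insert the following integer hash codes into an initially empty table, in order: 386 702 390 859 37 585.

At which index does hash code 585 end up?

11

386 hashes to 5; slot 5 is free => place at 5.
702 hashes to 7; slot 7 is free => place at 7.
390 hashes to 7; 7 taken => place at 8.
859 hashes to 1; slot 1 is free => place at 1.
37 hashes to 6; slot 6 is free => place at 6.
585 hashes to 7; 7,8 taken => place at 11.
Table: [∅, 859, ∅, ∅, ∅, 386, 37, 702, 390, ∅, ∅, 585, ∅]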